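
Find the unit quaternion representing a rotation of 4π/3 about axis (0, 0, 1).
-0.5 + 0.866k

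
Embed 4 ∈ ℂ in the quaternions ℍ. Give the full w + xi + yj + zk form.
4 + 0i + 0j + 0k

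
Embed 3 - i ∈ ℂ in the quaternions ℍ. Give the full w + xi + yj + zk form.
3 - i + 0j + 0k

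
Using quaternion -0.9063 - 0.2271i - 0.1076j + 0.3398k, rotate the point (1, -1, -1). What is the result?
(0.04, -0.748, -1.562)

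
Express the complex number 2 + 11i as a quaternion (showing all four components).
2 + 11i + 0j + 0k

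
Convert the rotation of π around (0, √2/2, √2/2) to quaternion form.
0.7071j + 0.7071k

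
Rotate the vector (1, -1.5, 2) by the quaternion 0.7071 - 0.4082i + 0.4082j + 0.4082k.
(2.187, 1.565, 0.122)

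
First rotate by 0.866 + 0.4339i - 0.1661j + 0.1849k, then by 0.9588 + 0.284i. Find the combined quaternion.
0.7071 + 0.662i - 0.2118j + 0.1301k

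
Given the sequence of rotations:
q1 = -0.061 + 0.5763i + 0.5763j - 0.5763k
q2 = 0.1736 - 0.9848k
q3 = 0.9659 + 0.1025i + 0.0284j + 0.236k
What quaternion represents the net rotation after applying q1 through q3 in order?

q2 · q1 = -0.5781 + 0.6676i - 0.4675j - 0.04k
q3 · q2 · q1 = -0.6041 + 0.6948i - 0.3063j - 0.2419k
-0.6041 + 0.6948i - 0.3063j - 0.2419k


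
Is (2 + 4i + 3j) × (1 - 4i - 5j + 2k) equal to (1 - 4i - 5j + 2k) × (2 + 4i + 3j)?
No: pq = 33 + 2i - 15j - 4k ≠ 33 - 10i + j + 12k = qp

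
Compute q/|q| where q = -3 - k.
-0.9487 - 0.3162k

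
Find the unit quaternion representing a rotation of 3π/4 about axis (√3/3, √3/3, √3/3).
0.3827 + 0.5334i + 0.5334j + 0.5334k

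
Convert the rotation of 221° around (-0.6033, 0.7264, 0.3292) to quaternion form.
-0.3502 - 0.5651i + 0.6804j + 0.3084k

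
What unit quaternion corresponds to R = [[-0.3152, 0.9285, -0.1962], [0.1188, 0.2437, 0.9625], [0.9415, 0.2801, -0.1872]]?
-0.4305 + 0.3963i + 0.6607j + 0.4702k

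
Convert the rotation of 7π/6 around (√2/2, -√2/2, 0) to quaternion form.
-0.2588 + 0.683i - 0.683j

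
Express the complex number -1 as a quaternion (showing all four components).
-1 + 0i + 0j + 0k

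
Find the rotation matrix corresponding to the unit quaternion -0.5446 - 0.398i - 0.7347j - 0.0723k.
[[-0.09, 0.5061, 0.8578], [0.6636, 0.6727, -0.3273], [-0.7427, 0.5397, -0.3964]]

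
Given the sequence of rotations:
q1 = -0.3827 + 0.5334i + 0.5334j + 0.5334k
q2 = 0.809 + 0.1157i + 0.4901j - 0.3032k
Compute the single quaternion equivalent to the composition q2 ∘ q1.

q2 · q1 = -0.471 + 0.8104i + 0.0205j + 0.3479k
-0.471 + 0.8104i + 0.0205j + 0.3479k


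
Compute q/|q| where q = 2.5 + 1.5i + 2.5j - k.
0.6299 + 0.378i + 0.6299j - 0.252k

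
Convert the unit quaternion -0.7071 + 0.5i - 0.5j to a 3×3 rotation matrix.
[[0.5, -0.5, 0.7071], [-0.5, 0.5, 0.7071], [-0.7071, -0.7071, 0]]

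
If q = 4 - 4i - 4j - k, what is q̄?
4 + 4i + 4j + k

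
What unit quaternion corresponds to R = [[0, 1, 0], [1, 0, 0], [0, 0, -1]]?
0.7071i + 0.7071j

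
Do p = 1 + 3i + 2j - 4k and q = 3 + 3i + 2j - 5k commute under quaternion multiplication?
No: pq = -30 + 10i + 11j - 17k ≠ -30 + 14i + 5j - 17k = qp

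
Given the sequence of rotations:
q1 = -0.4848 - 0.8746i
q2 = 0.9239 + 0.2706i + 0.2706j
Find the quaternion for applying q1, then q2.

q2 · q1 = -0.2112 - 0.9392i - 0.1312j + 0.2367k
-0.2112 - 0.9392i - 0.1312j + 0.2367k


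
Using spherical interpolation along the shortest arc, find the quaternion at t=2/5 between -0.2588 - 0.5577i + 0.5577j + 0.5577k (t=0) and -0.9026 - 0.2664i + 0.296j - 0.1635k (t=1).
-0.6089 - 0.5106i + 0.5247j + 0.3053k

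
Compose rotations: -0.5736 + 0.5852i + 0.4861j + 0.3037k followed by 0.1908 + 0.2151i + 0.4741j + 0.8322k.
-0.7185 - 0.2723i + 0.2425j - 0.5923k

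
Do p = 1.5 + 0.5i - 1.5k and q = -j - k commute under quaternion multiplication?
No: pq = -1.5 - 1.5i - j - 2k ≠ -1.5 + 1.5i - 2j - k = qp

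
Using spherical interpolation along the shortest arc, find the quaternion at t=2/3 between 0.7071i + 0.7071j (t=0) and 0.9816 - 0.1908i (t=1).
-0.8098 + 0.486i + 0.3286j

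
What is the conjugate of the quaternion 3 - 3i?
3 + 3i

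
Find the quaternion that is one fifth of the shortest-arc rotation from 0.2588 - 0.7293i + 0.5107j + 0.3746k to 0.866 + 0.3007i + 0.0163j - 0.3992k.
-0.0091 - 0.757i + 0.4653j + 0.4587k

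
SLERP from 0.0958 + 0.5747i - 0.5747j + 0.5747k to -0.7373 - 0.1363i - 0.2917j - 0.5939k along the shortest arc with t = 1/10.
0.1875 + 0.5638i - 0.5078j + 0.6237k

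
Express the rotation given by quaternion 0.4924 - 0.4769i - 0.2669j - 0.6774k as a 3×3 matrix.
[[-0.0602, 0.9217, 0.3833], [-0.4125, -0.3726, 0.8312], [0.9089, -0.1081, 0.4027]]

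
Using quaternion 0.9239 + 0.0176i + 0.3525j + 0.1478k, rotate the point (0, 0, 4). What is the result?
(2.626, 0.287, 3.003)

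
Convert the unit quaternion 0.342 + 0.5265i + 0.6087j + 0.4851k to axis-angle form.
axis = (0.5603, 0.6478, 0.5162), θ = 140°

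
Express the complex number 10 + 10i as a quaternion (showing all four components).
10 + 10i + 0j + 0k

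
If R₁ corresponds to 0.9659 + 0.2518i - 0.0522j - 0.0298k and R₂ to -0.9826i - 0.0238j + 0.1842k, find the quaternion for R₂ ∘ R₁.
0.2517 - 0.9388i - 0.0059j + 0.2352k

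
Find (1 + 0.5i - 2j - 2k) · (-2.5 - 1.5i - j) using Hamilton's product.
-3.75 - 4.75i + 7j + 1.5k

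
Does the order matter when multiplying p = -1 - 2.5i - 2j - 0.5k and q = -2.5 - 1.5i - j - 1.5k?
Yes: pq = -4 + 10.25i + 3j + 2.25k ≠ -4 + 5.25i + 9j + 3.25k = qp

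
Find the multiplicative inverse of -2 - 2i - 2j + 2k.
-0.125 + 0.125i + 0.125j - 0.125k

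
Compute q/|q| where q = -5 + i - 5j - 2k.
-0.6742 + 0.1348i - 0.6742j - 0.2697k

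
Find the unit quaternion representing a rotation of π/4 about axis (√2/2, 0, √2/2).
0.9239 + 0.2706i + 0.2706k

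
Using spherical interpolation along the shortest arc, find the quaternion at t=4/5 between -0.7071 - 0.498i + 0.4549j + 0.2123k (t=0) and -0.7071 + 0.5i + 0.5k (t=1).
-0.8029 + 0.3126i + 0.1163j + 0.4942k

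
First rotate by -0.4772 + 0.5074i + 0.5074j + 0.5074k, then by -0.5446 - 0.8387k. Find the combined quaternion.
0.6854 + 0.1492i - 0.7019j + 0.1239k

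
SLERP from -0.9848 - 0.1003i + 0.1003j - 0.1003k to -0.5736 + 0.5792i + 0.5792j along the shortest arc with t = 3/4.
-0.7492 + 0.4378i + 0.4962j - 0.0292k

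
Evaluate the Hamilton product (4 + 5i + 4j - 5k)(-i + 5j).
-15 + 21i + 25j + 29k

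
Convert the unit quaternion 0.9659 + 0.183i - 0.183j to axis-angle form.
axis = (√2/2, -√2/2, 0), θ = π/6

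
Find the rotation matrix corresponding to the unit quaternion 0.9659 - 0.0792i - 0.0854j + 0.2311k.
[[0.8786, -0.4329, -0.2016], [0.46, 0.8806, 0.1135], [0.1284, -0.1925, 0.9729]]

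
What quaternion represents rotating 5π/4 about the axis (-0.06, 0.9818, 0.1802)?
-0.3827 - 0.0554i + 0.9071j + 0.1665k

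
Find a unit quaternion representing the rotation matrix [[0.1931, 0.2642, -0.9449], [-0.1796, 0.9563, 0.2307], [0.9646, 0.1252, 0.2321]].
0.7716 - 0.0342i - 0.6187j - 0.1438k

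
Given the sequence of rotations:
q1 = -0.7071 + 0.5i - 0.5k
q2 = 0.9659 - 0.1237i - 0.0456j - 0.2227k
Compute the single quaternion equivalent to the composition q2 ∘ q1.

q2 · q1 = -0.7325 + 0.5932i - 0.141j - 0.3027k
-0.7325 + 0.5932i - 0.141j - 0.3027k


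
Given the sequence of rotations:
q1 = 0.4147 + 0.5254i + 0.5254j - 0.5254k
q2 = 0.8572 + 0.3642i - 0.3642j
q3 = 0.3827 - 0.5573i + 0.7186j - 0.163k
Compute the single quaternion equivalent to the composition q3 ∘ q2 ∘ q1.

q2 · q1 = 0.3555 + 0.7928i + 0.4907j - 0.0677k
q3 · q2 · q1 = 0.2142 + 0.1366i + 0.2763j - 0.927k
0.2142 + 0.1366i + 0.2763j - 0.927k


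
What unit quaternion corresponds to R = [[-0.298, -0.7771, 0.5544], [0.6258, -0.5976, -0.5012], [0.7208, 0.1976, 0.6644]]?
0.4384 + 0.3985i - 0.0949j + 0.8k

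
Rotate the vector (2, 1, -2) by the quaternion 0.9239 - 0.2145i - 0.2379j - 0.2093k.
(2.787, -0.741, -0.828)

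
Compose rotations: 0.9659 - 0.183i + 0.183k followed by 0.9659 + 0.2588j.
0.933 - 0.1294i + 0.25j + 0.2241k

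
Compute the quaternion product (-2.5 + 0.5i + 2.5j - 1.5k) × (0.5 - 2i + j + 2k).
0.25 + 11.75i + 0.75j - 0.25k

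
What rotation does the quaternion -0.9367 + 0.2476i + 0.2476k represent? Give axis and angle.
axis = (√2/2, 0, √2/2), θ = 319°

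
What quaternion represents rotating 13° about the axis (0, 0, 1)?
0.9936 + 0.1132k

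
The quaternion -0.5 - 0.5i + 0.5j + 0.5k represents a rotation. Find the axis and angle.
axis = (-√3/3, √3/3, √3/3), θ = 4π/3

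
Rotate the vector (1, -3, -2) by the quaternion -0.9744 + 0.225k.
(-0.417, -3.135, -2)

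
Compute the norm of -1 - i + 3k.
√11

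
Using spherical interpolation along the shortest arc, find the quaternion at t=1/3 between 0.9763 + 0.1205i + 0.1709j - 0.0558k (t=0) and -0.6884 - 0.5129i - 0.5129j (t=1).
0.9164 + 0.2639i + 0.2986j - 0.0385k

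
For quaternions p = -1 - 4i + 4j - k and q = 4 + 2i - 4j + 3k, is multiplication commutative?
No: pq = 23 - 10i + 30j + k ≠ 23 - 26i + 10j - 15k = qp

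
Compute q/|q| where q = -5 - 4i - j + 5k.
-0.6108 - 0.4887i - 0.1222j + 0.6108k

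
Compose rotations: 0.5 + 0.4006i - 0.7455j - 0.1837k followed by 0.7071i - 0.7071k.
-0.4132 - 0.1736i - 0.1534j - 0.8807k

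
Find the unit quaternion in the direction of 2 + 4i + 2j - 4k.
0.3162 + 0.6325i + 0.3162j - 0.6325k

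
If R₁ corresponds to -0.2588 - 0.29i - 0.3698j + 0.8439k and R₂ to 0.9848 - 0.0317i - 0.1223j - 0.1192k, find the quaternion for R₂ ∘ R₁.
-0.2087 - 0.4247i - 0.2712j + 0.8382k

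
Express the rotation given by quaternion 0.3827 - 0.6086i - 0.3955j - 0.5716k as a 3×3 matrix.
[[0.0337, 0.9189, 0.393], [0.0439, -0.3942, 0.918], [0.9985, -0.0137, -0.0536]]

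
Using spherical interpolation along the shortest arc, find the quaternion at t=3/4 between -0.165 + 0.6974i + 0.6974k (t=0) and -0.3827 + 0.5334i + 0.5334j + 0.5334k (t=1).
-0.3396 + 0.5978i + 0.4121j + 0.5978k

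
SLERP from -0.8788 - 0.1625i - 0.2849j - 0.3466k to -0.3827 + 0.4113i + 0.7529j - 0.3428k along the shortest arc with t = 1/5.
-0.9091 - 0.0332i - 0.0493j - 0.4123k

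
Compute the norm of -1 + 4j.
√17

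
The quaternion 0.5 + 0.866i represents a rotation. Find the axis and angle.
axis = (1, 0, 0), θ = 2π/3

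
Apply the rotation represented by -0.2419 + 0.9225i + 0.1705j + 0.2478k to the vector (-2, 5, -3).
(-0.59, -6.106, -0.608)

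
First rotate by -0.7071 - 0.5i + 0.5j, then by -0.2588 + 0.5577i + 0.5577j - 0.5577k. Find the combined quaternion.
0.183 + 0.0139i - 0.2449j + 0.952k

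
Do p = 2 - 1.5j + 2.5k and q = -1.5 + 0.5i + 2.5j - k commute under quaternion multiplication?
No: pq = 3.25 - 3.75i + 8.5j - 5k ≠ 3.25 + 5.75i + 6j - 6.5k = qp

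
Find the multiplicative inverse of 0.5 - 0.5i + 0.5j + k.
0.2857 + 0.2857i - 0.2857j - 0.5714k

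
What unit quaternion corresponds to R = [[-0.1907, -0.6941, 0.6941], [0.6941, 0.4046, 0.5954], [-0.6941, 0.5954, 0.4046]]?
0.6361 + 0.5456j + 0.5456k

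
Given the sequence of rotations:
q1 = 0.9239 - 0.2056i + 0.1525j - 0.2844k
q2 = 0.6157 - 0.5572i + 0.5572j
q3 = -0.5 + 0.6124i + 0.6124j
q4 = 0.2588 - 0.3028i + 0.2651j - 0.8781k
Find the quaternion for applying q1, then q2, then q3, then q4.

q2 · q1 = 0.3693 - 0.7999i + 0.4502j - 0.1455k
q3 · q2 · q1 = 0.0295 + 0.537i + 0.0902j + 0.8383k
q4 · q3 · q2 · q1 = 0.8824 + 0.4315i - 0.1865j + 0.0214k
0.8824 + 0.4315i - 0.1865j + 0.0214k


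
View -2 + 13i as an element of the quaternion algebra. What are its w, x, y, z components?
-2 + 13i + 0j + 0k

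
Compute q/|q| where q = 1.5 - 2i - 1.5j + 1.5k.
0.4575 - 0.61i - 0.4575j + 0.4575k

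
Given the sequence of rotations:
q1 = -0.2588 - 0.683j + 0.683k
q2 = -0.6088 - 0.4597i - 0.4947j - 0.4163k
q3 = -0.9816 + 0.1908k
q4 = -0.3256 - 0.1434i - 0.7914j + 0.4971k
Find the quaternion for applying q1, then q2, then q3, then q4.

q2 · q1 = 0.104 - 0.5032i + 0.8578j + 0.0059k
q3 · q2 · q1 = -0.1032 + 0.3303i - 0.938j + 0.0141k
q4 · q3 · q2 · q1 = -0.6684 + 0.3624i + 0.5533j + 0.34k
-0.6684 + 0.3624i + 0.5533j + 0.34k


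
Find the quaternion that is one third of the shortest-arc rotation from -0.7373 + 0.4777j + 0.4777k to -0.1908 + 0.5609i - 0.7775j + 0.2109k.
-0.5204 - 0.2613i + 0.757j + 0.2965k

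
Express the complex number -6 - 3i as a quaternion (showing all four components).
-6 - 3i + 0j + 0k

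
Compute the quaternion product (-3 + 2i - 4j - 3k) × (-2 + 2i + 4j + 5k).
33 - 18i - 20j + 7k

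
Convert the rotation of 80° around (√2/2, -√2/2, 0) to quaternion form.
0.766 + 0.4545i - 0.4545j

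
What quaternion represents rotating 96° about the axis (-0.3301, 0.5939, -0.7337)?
0.6691 - 0.2453i + 0.4414j - 0.5452k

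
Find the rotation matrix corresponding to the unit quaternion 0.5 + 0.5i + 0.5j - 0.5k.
[[0, 1, 0], [0, 0, -1], [-1, 0, 0]]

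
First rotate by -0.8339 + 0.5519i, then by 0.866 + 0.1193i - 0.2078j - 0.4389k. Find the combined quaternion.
-0.788 + 0.3785i - 0.0689j + 0.4807k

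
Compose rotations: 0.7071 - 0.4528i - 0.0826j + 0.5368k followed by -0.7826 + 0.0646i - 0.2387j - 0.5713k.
-0.2372 + 0.2247i + 0.1199j - 0.9375k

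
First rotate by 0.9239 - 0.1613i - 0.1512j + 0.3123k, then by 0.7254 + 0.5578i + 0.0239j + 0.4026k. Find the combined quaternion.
0.6381 + 0.4667i - 0.3267j + 0.518k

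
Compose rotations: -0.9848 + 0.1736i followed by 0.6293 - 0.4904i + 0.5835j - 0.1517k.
-0.5346 + 0.5922i - 0.601j + 0.0481k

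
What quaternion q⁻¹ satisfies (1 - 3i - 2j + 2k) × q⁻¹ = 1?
0.0556 + 0.1667i + 0.1111j - 0.1111k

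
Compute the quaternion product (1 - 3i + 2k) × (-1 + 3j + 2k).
-5 - 3i + 9j - 9k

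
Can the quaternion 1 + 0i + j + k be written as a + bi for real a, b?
No. The quaternion 1 + j + k has j-coefficient y = 1 and k-coefficient z = 1, not both zero, so it does not lie in the complex subalgebra spanned by 1 and i.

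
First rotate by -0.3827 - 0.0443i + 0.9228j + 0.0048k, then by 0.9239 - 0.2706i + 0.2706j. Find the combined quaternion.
-0.6153 + 0.0639i + 0.7503j - 0.2333k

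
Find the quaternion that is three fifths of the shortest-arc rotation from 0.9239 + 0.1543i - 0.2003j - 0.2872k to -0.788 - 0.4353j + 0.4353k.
0.8949 + 0.0662i + 0.1896j - 0.3986k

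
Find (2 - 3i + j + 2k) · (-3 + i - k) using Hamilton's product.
-1 + 10i - 4j - 9k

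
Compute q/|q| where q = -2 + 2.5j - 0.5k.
-0.6172 + 0.7715j - 0.1543k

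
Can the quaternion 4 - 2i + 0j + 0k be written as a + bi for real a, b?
Yes. The quaternion 4 - 2i has j- and k-coefficients y = z = 0, so it lies in the complex subalgebra spanned by 1 and i.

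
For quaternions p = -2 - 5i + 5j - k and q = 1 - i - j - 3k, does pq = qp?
No: pq = -5 - 19i - 7j + 15k ≠ -5 + 13i + 21j - 5k = qp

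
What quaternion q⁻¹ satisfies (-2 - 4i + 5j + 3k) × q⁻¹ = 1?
-0.037 + 0.0741i - 0.0926j - 0.0556k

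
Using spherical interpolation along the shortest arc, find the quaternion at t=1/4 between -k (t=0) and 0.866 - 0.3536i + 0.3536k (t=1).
-0.2757 + 0.1126i - 0.9546k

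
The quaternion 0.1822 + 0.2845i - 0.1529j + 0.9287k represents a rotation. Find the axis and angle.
axis = (0.2893, -0.1555, 0.9445), θ = 159°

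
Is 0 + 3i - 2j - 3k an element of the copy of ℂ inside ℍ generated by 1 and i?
No. The quaternion 3i - 2j - 3k has j-coefficient y = -2 and k-coefficient z = -3, not both zero, so it does not lie in the complex subalgebra spanned by 1 and i.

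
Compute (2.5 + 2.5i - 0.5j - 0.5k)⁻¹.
0.1923 - 0.1923i + 0.0385j + 0.0385k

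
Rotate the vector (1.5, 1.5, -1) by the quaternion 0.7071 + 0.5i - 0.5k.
(2.311, -0.354, -0.189)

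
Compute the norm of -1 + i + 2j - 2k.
√10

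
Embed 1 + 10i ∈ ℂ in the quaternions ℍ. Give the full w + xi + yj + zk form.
1 + 10i + 0j + 0k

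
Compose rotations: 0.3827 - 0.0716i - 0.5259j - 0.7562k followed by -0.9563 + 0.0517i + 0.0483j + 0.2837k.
-0.1223 + 0.2009i + 0.5402j + 0.808k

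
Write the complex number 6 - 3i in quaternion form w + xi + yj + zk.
6 - 3i + 0j + 0k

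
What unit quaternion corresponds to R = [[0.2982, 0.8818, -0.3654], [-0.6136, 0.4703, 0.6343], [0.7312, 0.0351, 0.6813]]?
0.7826 - 0.1914i - 0.3503j - 0.4777k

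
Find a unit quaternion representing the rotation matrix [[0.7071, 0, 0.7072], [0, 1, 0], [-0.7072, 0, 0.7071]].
0.9239 + 0.3827j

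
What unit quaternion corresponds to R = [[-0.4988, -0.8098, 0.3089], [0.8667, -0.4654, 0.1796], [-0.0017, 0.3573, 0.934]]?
0.4924 + 0.0902i + 0.1577j + 0.8512k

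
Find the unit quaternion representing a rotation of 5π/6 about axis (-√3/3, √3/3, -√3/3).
0.2588 - 0.5577i + 0.5577j - 0.5577k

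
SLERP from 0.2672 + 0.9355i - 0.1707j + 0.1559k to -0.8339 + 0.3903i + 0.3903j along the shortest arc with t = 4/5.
-0.6993 + 0.6406i + 0.3138j + 0.0461k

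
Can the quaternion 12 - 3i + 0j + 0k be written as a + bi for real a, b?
Yes. The quaternion 12 - 3i has j- and k-coefficients y = z = 0, so it lies in the complex subalgebra spanned by 1 and i.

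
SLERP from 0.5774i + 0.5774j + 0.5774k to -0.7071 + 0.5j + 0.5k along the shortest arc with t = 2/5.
-0.3229 + 0.3835i + 0.6118j + 0.6118k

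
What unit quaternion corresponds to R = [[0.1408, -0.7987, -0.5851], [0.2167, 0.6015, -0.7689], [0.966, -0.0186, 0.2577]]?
0.7071 + 0.2653i - 0.5484j + 0.359k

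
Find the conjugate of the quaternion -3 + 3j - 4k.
-3 - 3j + 4k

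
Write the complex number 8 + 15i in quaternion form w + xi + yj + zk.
8 + 15i + 0j + 0k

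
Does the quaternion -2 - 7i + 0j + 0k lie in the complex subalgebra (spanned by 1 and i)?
Yes. The quaternion -2 - 7i has j- and k-coefficients y = z = 0, so it lies in the complex subalgebra spanned by 1 and i.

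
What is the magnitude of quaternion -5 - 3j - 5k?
√59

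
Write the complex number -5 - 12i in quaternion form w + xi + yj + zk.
-5 - 12i + 0j + 0k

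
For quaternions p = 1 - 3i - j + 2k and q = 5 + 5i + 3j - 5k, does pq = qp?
No: pq = 33 - 11i - 7j + k ≠ 33 - 9i + 3j + 9k = qp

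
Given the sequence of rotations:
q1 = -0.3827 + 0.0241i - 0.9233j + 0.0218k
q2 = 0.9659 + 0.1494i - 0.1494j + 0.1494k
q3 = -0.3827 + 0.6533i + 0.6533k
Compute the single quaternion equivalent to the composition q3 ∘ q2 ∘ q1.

q2 · q1 = -0.5144 + 0.1008i - 0.8343j - 0.1705k
q3 · q2 · q1 = 0.2424 + 0.1704i + 0.4965j - 0.8159k
0.2424 + 0.1704i + 0.4965j - 0.8159k


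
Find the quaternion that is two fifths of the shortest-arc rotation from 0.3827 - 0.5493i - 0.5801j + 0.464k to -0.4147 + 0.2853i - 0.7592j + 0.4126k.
0.0654 - 0.2503i - 0.7999j + 0.5415k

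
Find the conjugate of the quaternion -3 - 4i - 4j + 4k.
-3 + 4i + 4j - 4k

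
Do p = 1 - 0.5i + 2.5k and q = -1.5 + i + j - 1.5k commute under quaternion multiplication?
No: pq = 2.75 - 0.75i + 2.75j - 5.75k ≠ 2.75 + 4.25i - 0.75j - 4.75k = qp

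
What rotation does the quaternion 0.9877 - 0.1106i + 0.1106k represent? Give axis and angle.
axis = (-√2/2, 0, √2/2), θ = 18°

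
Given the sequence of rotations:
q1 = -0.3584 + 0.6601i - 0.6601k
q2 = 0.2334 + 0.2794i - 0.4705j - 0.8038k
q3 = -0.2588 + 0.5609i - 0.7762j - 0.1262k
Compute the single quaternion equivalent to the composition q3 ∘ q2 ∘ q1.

q2 · q1 = -0.7987 + 0.3645i - 0.1775j + 0.4446k
q3 · q2 · q1 = -0.0794 - 0.9098i + 0.3705j + 0.1691k
-0.0794 - 0.9098i + 0.3705j + 0.1691k


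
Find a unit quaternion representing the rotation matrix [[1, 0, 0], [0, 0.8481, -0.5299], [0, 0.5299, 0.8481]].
0.9613 + 0.2756i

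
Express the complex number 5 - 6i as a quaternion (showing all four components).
5 - 6i + 0j + 0k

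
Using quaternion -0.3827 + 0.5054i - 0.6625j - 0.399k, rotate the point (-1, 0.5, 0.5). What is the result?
(-0.239, 0.907, 0.787)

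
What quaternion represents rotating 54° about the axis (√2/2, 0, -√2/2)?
0.891 + 0.321i - 0.321k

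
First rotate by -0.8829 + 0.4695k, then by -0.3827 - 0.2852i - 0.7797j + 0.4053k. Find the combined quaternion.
0.1476 - 0.1143i + 0.8223j - 0.5375k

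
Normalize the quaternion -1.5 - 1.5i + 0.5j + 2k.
-0.5071 - 0.5071i + 0.169j + 0.6761k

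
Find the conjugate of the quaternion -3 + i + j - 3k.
-3 - i - j + 3k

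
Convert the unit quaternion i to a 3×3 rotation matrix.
[[1, 0, 0], [0, -1, 0], [0, 0, -1]]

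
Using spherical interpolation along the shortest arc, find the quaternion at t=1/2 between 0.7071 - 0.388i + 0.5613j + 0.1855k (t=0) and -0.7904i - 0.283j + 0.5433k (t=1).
0.4475 - 0.7457i + 0.1761j + 0.4612k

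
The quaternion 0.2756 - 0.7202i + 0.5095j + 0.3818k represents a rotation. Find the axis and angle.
axis = (-0.7492, 0.53, 0.3972), θ = 148°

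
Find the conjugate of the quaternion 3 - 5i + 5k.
3 + 5i - 5k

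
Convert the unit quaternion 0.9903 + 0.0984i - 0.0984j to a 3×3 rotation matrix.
[[0.9806, -0.0194, -0.1949], [-0.0194, 0.9806, -0.1949], [0.1949, 0.1949, 0.9613]]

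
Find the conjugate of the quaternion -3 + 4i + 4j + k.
-3 - 4i - 4j - k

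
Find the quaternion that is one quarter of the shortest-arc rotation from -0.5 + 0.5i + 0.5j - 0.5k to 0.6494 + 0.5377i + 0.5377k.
-0.6333 + 0.2504i + 0.4238j - 0.5972k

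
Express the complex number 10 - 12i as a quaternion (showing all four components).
10 - 12i + 0j + 0k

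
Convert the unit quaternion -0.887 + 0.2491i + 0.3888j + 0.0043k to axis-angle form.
axis = (0.5394, 0.842, 0.0093), θ = 305°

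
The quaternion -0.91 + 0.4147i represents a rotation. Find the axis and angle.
axis = (1, 0, 0), θ = 311°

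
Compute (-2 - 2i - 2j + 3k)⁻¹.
-0.0952 + 0.0952i + 0.0952j - 0.1429k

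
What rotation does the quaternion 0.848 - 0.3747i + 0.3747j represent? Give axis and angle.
axis = (-√2/2, √2/2, 0), θ = 64°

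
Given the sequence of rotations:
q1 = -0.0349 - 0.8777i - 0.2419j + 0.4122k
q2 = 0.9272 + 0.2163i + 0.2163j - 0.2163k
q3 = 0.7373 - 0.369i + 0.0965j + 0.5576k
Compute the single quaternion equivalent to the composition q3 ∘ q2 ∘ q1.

q2 · q1 = 0.299 - 0.7845i - 0.1312j + 0.5273k
q3 · q2 · q1 = -0.3504 - 0.5647i - 0.3107j + 0.6796k
-0.3504 - 0.5647i - 0.3107j + 0.6796k


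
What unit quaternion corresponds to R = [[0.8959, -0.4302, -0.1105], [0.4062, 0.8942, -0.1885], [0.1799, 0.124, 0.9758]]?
0.9703 + 0.0805i - 0.0748j + 0.2155k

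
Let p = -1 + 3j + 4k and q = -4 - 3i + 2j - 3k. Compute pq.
10 - 14i - 26j - 4k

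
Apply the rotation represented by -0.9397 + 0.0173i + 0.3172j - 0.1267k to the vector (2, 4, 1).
(0.024, 4.32, 1.53)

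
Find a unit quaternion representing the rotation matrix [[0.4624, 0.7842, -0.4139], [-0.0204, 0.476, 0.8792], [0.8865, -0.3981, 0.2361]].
0.7373 - 0.4331i - 0.4409j - 0.2728k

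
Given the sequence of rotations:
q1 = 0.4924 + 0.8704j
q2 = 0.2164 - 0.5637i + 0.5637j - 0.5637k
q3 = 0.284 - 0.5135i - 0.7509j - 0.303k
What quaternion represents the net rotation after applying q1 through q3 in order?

q2 · q1 = -0.3841 + 0.2131i + 0.4659j - 0.7682k
q3 · q2 · q1 = 0.1174 + 0.9758i - 0.0383j - 0.181k
0.1174 + 0.9758i - 0.0383j - 0.181k


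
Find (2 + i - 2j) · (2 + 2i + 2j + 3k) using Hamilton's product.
6 - 3j + 12k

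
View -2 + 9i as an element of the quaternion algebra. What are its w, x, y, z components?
-2 + 9i + 0j + 0k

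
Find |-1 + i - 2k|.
√6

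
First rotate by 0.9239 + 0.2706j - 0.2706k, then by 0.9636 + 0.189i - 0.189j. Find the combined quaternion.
0.9414 + 0.2258i + 0.1373j - 0.2096k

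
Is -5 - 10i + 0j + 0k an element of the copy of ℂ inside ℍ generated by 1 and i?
Yes. The quaternion -5 - 10i has j- and k-coefficients y = z = 0, so it lies in the complex subalgebra spanned by 1 and i.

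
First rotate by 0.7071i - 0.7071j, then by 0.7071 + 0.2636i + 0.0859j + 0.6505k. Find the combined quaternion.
-0.1257 + 0.96i - 0.04j - 0.2471k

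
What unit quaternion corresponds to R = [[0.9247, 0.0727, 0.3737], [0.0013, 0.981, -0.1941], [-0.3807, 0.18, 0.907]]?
0.9763 + 0.0958i + 0.1932j - 0.0183k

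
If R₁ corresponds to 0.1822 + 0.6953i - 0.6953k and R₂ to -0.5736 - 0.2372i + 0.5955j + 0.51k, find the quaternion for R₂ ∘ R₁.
0.415 - 0.8561i + 0.2982j + 0.0777k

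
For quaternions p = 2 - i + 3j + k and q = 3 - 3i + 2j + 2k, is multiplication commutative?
No: pq = -5 - 5i + 12j + 14k ≠ -5 - 13i + 14j = qp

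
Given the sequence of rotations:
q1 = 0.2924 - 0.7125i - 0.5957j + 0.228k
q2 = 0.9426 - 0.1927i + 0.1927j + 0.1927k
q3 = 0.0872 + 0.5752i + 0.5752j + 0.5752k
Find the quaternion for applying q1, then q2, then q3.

q2 · q1 = 0.2092 - 0.5692i - 0.5985j + 0.5233k
q3 · q2 · q1 = 0.3889 + 0.716i - 0.5603j + 0.1491k
0.3889 + 0.716i - 0.5603j + 0.1491k


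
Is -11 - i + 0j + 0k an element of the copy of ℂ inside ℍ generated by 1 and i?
Yes. The quaternion -11 - i has j- and k-coefficients y = z = 0, so it lies in the complex subalgebra spanned by 1 and i.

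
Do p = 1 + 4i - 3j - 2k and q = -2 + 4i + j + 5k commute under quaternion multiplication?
No: pq = -5 - 17i - 21j + 25k ≠ -5 + 9i + 35j - 7k = qp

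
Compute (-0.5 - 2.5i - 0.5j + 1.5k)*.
-0.5 + 2.5i + 0.5j - 1.5k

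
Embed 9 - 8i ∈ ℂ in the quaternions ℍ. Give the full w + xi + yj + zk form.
9 - 8i + 0j + 0k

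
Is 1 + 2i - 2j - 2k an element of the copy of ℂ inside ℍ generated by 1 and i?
No. The quaternion 1 + 2i - 2j - 2k has j-coefficient y = -2 and k-coefficient z = -2, not both zero, so it does not lie in the complex subalgebra spanned by 1 and i.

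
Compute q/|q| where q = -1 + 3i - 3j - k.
-0.2236 + 0.6708i - 0.6708j - 0.2236k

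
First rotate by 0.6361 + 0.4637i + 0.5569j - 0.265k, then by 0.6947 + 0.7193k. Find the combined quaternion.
0.6325 - 0.0784i + 0.7204j + 0.2735k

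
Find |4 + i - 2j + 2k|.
5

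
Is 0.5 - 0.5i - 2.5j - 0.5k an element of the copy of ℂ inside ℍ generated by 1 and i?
No. The quaternion 0.5 - 0.5i - 2.5j - 0.5k has j-coefficient y = -2.5 and k-coefficient z = -0.5, not both zero, so it does not lie in the complex subalgebra spanned by 1 and i.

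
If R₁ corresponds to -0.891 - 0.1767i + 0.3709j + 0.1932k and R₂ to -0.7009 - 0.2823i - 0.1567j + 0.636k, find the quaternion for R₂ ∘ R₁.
0.5099 + 0.1092i - 0.1782j - 0.8345k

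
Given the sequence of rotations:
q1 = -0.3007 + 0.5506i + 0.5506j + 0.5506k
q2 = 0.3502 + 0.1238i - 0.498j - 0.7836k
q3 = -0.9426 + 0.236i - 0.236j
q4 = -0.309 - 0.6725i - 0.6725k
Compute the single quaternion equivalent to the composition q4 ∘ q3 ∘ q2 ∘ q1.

q2 · q1 = 0.5322 + 0.3128i - 0.157j + 0.7708k
q3 · q2 · q1 = -0.6125 - 0.3512i - 0.1595j - 0.6898k
q4 · q3 · q2 · q1 = -0.5108 + 0.4132i - 0.1784j + 0.7323k
-0.5108 + 0.4132i - 0.1784j + 0.7323k


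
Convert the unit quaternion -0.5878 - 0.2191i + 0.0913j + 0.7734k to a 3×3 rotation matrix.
[[-0.213, 0.8692, -0.4462], [-0.9492, -0.2923, -0.1164], [-0.2316, 0.3988, 0.8873]]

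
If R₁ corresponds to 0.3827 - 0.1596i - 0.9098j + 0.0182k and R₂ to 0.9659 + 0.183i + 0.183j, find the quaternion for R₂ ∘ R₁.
0.5654 - 0.0808i - 0.8121j - 0.1197k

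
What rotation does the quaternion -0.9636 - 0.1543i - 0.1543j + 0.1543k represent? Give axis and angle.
axis = (-√3/3, -√3/3, √3/3), θ = 329°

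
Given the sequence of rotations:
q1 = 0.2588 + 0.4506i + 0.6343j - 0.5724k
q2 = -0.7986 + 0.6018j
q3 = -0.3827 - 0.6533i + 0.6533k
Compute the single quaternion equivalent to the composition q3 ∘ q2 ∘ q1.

q2 · q1 = -0.5884 - 0.7043i - 0.3508j + 0.1859k
q3 · q2 · q1 = -0.3564 + 0.8831i - 0.2044j - 0.2264k
-0.3564 + 0.8831i - 0.2044j - 0.2264k


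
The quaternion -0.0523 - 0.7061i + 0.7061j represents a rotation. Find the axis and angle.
axis = (-√2/2, √2/2, 0), θ = 186°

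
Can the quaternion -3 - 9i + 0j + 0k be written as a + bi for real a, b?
Yes. The quaternion -3 - 9i has j- and k-coefficients y = z = 0, so it lies in the complex subalgebra spanned by 1 and i.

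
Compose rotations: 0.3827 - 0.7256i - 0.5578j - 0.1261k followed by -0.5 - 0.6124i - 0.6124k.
-0.7129 - 0.2132i + 0.646j + 0.1703k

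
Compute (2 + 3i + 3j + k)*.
2 - 3i - 3j - k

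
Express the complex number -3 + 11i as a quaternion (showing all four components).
-3 + 11i + 0j + 0k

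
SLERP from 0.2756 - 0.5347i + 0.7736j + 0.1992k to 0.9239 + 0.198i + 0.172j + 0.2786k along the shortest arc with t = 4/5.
0.8869 + 0.0369i + 0.3515j + 0.2974k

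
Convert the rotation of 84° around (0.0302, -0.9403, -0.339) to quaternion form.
0.7431 + 0.0202i - 0.6292j - 0.2268k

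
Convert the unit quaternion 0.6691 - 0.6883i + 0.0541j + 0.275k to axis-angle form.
axis = (-0.9262, 0.0728, 0.37), θ = 96°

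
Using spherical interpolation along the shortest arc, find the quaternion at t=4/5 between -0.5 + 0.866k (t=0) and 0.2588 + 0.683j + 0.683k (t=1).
0.1015 + 0.5898j + 0.8011k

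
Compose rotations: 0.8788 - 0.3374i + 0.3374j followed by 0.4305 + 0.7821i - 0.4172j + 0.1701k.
0.783 + 0.4847i - 0.2788j + 0.2726k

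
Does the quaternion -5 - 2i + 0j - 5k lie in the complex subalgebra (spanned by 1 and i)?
No. The quaternion -5 - 2i - 5k has j-coefficient y = 0 and k-coefficient z = -5, not both zero, so it does not lie in the complex subalgebra spanned by 1 and i.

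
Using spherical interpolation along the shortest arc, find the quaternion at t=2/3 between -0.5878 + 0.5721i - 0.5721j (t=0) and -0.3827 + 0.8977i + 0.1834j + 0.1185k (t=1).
-0.4959 + 0.8602i - 0.0831j + 0.0852k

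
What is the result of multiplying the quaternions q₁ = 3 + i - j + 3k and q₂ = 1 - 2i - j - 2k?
10 - 8j - 6k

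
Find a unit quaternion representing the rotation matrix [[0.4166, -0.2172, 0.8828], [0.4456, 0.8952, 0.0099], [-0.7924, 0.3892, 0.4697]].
0.8339 + 0.1137i + 0.5022j + 0.1987k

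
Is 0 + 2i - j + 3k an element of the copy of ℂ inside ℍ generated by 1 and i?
No. The quaternion 2i - j + 3k has j-coefficient y = -1 and k-coefficient z = 3, not both zero, so it does not lie in the complex subalgebra spanned by 1 and i.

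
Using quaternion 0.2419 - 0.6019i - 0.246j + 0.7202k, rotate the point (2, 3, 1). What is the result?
(-1.46, -1.06, -3.278)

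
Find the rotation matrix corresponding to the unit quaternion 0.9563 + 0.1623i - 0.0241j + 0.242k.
[[0.8817, -0.4707, 0.0325], [0.455, 0.8302, -0.3221], [0.1246, 0.2988, 0.9462]]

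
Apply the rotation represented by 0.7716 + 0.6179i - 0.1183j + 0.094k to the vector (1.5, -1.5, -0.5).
(1.902, 0.158, -1.053)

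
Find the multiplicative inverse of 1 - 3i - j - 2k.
0.0667 + 0.2i + 0.0667j + 0.1333k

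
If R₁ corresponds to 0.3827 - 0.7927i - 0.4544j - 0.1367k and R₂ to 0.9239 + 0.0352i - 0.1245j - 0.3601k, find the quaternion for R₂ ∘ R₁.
0.2757 - 0.8655i - 0.1772j - 0.3788k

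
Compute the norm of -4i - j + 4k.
√33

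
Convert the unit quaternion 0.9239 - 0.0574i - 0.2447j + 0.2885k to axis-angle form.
axis = (-0.15, -0.6395, 0.754), θ = π/4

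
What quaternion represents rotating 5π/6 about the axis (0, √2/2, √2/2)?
0.2588 + 0.683j + 0.683k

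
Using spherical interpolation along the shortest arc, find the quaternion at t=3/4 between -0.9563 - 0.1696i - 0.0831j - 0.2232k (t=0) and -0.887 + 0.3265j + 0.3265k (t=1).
-0.952 - 0.0461i + 0.2321j + 0.1941k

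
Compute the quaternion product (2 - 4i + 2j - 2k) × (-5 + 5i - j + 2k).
16 + 32i - 14j + 8k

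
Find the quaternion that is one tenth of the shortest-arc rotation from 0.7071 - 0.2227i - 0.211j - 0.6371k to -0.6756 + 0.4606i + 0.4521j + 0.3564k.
0.7103 - 0.2493i - 0.2378j - 0.6139k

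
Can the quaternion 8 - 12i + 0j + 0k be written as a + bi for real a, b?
Yes. The quaternion 8 - 12i has j- and k-coefficients y = z = 0, so it lies in the complex subalgebra spanned by 1 and i.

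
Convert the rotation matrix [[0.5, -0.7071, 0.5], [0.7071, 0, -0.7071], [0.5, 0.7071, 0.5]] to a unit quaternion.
0.7071 + 0.5i + 0.5k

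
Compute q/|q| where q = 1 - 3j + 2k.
0.2673 - 0.8018j + 0.5345k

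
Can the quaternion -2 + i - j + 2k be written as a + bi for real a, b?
No. The quaternion -2 + i - j + 2k has j-coefficient y = -1 and k-coefficient z = 2, not both zero, so it does not lie in the complex subalgebra spanned by 1 and i.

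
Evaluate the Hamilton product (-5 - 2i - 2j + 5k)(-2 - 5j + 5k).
-25 + 19i + 39j - 25k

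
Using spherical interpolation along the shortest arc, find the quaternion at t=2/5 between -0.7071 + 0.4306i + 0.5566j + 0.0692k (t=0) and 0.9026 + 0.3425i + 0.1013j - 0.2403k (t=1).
-0.9186 + 0.1326i + 0.3348j + 0.1626k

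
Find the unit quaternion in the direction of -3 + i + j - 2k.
-0.7746 + 0.2582i + 0.2582j - 0.5164k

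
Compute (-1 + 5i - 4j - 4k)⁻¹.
-0.0172 - 0.0862i + 0.069j + 0.069k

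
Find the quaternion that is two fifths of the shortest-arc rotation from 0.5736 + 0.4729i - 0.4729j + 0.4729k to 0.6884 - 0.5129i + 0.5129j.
0.0611 + 0.6559i - 0.6559j + 0.3685k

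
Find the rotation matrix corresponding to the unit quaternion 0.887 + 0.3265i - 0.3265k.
[[0.7868, 0.5792, -0.2132], [-0.5792, 0.5736, -0.5792], [-0.2132, 0.5792, 0.7868]]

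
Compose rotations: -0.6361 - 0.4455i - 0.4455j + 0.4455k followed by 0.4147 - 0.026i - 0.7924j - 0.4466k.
-0.4294 - 0.7202i + 0.5298j + 0.1274k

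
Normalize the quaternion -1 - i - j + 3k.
-0.2887 - 0.2887i - 0.2887j + 0.866k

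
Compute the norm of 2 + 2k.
√8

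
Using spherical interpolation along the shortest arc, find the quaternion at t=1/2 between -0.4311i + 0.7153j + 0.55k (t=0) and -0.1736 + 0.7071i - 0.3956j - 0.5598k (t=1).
0.0892 - 0.5845i + 0.5705j + 0.57k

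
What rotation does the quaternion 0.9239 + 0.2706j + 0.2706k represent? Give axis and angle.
axis = (0, √2/2, √2/2), θ = π/4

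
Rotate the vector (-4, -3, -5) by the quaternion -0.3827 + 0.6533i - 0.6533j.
(-0.525, 0.475, 7.036)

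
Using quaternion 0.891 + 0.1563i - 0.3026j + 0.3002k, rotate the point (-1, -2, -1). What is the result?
(1.068, -1.522, -1.595)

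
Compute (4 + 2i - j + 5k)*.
4 - 2i + j - 5k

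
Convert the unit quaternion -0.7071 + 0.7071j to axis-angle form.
axis = (0, 1, 0), θ = 3π/2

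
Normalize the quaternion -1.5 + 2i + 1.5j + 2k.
-0.4243 + 0.5657i + 0.4243j + 0.5657k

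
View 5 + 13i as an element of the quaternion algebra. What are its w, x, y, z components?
5 + 13i + 0j + 0k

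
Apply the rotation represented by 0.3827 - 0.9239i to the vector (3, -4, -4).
(3, 0, 5.657)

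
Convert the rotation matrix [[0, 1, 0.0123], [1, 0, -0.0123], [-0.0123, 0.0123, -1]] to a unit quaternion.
0.0087 + 0.7071i + 0.7071j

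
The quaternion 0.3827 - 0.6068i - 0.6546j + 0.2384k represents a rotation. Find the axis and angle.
axis = (-0.6568, -0.7085, 0.258), θ = 3π/4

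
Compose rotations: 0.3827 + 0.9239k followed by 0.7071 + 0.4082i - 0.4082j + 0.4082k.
-0.1065 - 0.2209i - 0.5334j + 0.8095k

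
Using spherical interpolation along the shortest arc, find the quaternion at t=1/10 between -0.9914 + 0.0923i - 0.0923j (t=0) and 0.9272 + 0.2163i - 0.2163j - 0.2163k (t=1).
-0.996 + 0.0612i - 0.0612j + 0.0225k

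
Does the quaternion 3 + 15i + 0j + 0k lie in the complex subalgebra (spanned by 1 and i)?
Yes. The quaternion 3 + 15i has j- and k-coefficients y = z = 0, so it lies in the complex subalgebra spanned by 1 and i.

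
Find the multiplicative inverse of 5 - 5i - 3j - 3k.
0.0735 + 0.0735i + 0.0441j + 0.0441k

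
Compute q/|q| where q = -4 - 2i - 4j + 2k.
-0.6325 - 0.3162i - 0.6325j + 0.3162k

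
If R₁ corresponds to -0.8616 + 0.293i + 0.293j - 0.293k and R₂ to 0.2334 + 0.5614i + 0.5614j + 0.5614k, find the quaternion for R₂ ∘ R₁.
-0.3656 - 0.7443i - 0.0863j - 0.5521k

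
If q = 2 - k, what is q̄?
2 + k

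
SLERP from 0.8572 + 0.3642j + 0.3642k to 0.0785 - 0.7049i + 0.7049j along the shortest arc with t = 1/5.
0.7792 - 0.183i + 0.5054j + 0.3224k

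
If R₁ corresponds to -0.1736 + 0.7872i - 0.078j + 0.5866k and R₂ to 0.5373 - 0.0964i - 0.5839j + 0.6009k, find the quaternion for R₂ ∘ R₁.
-0.4154 + 0.1441i + 0.589j + 0.678k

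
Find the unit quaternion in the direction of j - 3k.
0.3162j - 0.9487k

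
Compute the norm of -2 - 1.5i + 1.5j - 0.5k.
2.958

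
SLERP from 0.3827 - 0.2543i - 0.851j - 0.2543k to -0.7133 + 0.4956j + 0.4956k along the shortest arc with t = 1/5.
0.4646 - 0.2081i - 0.8016j - 0.3133k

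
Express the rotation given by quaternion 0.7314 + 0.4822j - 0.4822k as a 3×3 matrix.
[[0.0699, 0.7054, 0.7054], [-0.7054, 0.535, -0.465], [-0.7054, -0.465, 0.535]]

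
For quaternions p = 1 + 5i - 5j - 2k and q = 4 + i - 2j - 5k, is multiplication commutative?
No: pq = -21 + 42i + j - 18k ≠ -21 - 45j - 8k = qp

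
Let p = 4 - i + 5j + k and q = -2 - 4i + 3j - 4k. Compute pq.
-23 - 37i - 6j - k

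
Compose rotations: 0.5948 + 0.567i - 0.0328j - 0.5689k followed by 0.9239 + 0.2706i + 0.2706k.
0.55 + 0.6937i + 0.2771j - 0.3735k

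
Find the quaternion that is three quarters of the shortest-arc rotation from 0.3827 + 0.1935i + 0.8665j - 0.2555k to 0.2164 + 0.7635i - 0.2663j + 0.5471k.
-0.0567 - 0.609i + 0.5426j - 0.5757k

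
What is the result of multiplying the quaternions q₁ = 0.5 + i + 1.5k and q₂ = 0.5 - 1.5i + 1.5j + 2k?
-1.25 - 2.5i - 3.5j + 3.25k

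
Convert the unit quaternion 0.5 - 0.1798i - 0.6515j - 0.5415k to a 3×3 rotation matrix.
[[-0.4353, 0.7758, -0.4568], [-0.3072, 0.3489, 0.8854], [0.8462, 0.5258, 0.0864]]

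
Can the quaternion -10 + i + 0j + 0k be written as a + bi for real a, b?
Yes. The quaternion -10 + i has j- and k-coefficients y = z = 0, so it lies in the complex subalgebra spanned by 1 and i.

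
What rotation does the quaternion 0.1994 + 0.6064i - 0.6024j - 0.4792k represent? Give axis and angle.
axis = (0.6188, -0.6147, -0.489), θ = 157°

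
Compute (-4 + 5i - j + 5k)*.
-4 - 5i + j - 5k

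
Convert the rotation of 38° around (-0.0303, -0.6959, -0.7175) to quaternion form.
0.9455 - 0.0099i - 0.2266j - 0.2336k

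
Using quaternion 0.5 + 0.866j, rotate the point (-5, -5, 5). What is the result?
(6.83, -5, 1.83)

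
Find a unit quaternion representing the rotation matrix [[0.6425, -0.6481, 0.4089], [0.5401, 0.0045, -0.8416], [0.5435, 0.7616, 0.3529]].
0.7071 + 0.5668i - 0.0476j + 0.4201k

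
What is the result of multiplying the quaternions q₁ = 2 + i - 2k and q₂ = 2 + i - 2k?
-1 + 4i - 8k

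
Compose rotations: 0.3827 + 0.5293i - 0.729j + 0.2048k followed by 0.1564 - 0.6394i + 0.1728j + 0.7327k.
0.3742 + 0.4076i + 0.4709j + 0.6871k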